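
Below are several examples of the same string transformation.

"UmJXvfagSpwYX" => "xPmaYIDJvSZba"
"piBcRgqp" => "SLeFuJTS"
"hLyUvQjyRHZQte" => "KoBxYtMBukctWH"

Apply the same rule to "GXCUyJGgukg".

The transformation: flip the case of every letter, then shift every letter 3 places forward in the alphabet (wrapping around).
Starting from "GXCUyJGgukg": after the first operation, "gxcuYjgGUKG"; after the second, "jafxBmjJXNJ".

jafxBmjJXNJ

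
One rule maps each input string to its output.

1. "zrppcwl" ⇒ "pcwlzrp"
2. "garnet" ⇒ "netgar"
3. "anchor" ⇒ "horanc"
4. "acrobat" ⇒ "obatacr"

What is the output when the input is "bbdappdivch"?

Each output is the input with this applied: move the first 3 characters to the end (rotate left by 3).
"bbdappdivch" → "appdivchbbd".

appdivchbbd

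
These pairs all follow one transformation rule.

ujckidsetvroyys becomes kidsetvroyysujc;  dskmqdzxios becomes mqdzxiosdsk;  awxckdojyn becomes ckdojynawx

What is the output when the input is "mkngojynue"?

The transformation: move the first 3 characters to the end (rotate left by 3).
On "mkngojynue" that produces "gojynuemkn".

gojynuemkn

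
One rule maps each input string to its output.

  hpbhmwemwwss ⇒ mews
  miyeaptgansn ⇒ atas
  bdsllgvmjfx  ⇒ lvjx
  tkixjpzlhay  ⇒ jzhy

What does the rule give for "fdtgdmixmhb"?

Looking at the pairs, the operation is to keep every other character starting from the first (positions 1st, 3rd, 5th, ...), then keep only the last 4 characters.
Starting from "fdtgdmixmhb": after the first operation, "ftdimb"; after the second, "dimb".

dimb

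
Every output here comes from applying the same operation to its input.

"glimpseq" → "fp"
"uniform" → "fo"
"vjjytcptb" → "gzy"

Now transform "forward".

The rule is to shift every letter 3 places backward in the alphabet (wrapping around), then keep one character in every 3, starting at position 3 (positions 3rd, 6th, 9th, ...).
On "forward": the first step gives "clotxoa", and the second then gives "oo".

oo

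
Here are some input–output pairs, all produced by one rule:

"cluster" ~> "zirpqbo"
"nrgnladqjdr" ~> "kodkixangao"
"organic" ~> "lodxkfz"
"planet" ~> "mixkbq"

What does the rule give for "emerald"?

bjboxia

The transformation: shift every letter 3 places backward in the alphabet (wrapping around).
Applying that to "emerald" gives "bjboxia".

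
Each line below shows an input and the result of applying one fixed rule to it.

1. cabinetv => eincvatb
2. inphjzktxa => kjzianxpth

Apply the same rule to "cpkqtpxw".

What's happening: take characters alternately from the front and the back (1st, last, 2nd, 2nd-last, ...), then move the last 3 characters to the front (rotate right by 3).
Starting from "cpkqtpxw": after the first operation, "cwpxkpqt"; after the second, "pqtcwpxk".

pqtcwpxk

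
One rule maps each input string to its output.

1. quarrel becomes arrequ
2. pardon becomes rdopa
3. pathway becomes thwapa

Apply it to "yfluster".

In each case the input is transformed by: delete the last character, then move the first 2 characters to the end (rotate left by 2).
"yfluster" → "lusteyf".

lusteyf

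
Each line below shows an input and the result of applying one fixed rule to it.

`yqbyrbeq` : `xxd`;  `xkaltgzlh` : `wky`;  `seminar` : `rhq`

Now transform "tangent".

The rule is to shift every letter 1 place backward in the alphabet (wrapping around), then keep one character in every 3, starting at position 1 (positions 1st, 4th, 7th, ...).
Applying both steps to "tangent": "szmfdms", then "sfs".

sfs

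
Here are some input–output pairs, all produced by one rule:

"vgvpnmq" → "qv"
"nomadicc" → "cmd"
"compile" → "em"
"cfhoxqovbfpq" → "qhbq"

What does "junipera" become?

Each output is the input with this applied: take characters alternately from the front and the back (1st, last, 2nd, 2nd-last, ...), then keep one character in every 3, starting at position 2 (positions 2nd, 5th, 8th, ...).
"junipera" → "jaurneip" → "anp".

anp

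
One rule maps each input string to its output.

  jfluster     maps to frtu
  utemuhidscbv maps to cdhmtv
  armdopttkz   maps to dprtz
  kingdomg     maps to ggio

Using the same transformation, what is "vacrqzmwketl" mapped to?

Each output is the input with this applied: keep every other character starting from the second (positions 2nd, 4th, 6th, ...), then sort the characters into alphabetical order.
Applying both steps to "vacrqzmwketl": "arzwel", then "aelrwz".

aelrwz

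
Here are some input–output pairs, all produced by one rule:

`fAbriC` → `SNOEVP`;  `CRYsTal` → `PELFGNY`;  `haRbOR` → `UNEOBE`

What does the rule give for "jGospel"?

What's happening: shift every letter 13 places forward in the alphabet (wrapping around) — i.e. ROT13, then convert every letter to uppercase.
On "jGospel" that produces "WTBFCRY".

WTBFCRY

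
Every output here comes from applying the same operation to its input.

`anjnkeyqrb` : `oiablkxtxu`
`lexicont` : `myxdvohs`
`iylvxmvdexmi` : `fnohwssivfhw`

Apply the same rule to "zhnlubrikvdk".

bsufnujrxvel

What's happening: swap the front and back halves of the string, then shift every letter 10 places forward in the alphabet (wrapping around).
"zhnlubrikvdk" → "rikvdkzhnlub" → "bsufnujrxvel".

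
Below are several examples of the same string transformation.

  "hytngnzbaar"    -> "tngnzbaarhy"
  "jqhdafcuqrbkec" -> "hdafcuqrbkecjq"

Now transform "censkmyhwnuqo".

nskmyhwnuqoce

In each case the input is transformed by: move the first 2 characters to the end (rotate left by 2).
So "censkmyhwnuqo" becomes "nskmyhwnuqoce".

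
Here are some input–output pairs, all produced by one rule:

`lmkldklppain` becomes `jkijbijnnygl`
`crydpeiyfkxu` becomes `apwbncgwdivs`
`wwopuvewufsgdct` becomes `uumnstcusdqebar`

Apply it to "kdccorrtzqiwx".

What's happening: shift every letter 2 places backward in the alphabet (wrapping around).
For "kdccorrtzqiwx" the result is "ibaampprxoguv".

ibaampprxoguv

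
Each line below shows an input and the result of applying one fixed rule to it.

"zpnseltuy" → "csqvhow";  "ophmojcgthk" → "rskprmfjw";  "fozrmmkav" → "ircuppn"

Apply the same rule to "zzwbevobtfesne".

cczehyrewihv

The rule is to delete the last 2 characters, then shift every letter 3 places forward in the alphabet (wrapping around).
On "zzwbevobtfesne": the first step gives "zzwbevobtfes", and the second then gives "cczehyrewihv".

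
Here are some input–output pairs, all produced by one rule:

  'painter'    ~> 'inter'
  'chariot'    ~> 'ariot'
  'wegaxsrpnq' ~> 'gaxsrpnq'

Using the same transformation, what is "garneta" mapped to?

rneta

The pattern: delete the first 2 characters.
"garneta" → "rneta".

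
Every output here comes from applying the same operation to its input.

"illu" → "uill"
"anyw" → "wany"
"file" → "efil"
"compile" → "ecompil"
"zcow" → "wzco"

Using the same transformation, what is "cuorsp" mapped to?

pcuors

The pattern: move the last character to the front.
"cuorsp" → "pcuors".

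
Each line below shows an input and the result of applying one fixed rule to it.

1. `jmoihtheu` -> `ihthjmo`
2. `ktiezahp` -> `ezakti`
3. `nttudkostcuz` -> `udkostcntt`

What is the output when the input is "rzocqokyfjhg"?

cqokyfjrzo

Looking at the pairs, the operation is to delete the last 2 characters, then move the first 3 characters to the end (rotate left by 3).
On "rzocqokyfjhg" that produces "cqokyfjrzo".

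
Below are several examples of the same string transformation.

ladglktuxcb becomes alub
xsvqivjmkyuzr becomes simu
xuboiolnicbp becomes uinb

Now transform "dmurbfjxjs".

mbx

The transformation: keep one character in every 3, starting at position 2 (positions 2nd, 5th, 8th, ...).
For "dmurbfjxjs" the result is "mbx".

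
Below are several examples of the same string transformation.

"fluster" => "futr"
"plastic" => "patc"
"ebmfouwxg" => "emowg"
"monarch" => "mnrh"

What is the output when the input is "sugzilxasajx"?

What's happening: keep every other character starting from the first (positions 1st, 3rd, 5th, ...).
Applying that to "sugzilxasajx" gives "sgixsj".

sgixsj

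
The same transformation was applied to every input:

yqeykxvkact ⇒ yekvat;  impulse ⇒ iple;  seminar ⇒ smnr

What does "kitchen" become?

kthn

Looking at the pairs, the operation is to keep every other character starting from the first (positions 1st, 3rd, 5th, ...).
Doing the same to "kitchen": "kthn".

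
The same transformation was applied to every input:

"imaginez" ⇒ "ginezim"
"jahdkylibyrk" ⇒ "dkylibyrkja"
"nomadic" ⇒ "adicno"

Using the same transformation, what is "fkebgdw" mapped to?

bgdwfk

The pattern: move the first 3 characters to the end (rotate left by 3), then delete the last character.
Working it through for "fkebgdw": intermediate "bgdwfke", final "bgdwfk".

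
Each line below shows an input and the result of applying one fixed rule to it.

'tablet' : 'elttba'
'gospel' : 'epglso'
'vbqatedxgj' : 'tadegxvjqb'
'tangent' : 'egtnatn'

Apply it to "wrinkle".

knelrwi

Looking at the pairs, the operation is to move the first 3 characters to the end (rotate left by 3), then swap each adjacent pair of characters (1↔2, 3↔4, ...).
"wrinkle" → "knelrwi".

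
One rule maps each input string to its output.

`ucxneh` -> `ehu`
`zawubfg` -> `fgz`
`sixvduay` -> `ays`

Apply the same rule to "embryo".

yoe

Rule — move the last 2 characters to the front (rotate right by 2), then keep only the first 3 characters.
So "embryo" becomes "yoe".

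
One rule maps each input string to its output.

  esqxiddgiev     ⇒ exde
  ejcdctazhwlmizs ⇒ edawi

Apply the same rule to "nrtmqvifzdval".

nmidl

What's happening: keep one character in every 3, starting at position 1 (positions 1st, 4th, 7th, ...).
For "nrtmqvifzdval" the result is "nmidl".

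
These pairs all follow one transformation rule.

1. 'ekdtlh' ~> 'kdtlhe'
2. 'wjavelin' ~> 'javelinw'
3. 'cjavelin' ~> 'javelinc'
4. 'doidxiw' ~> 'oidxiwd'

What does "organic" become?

The pattern: move the first character to the end.
"organic" → "rganico".

rganico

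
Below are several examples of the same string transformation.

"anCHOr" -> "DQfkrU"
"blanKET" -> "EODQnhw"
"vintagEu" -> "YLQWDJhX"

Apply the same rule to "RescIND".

Rule — flip the case of every letter, then shift every letter 3 places forward in the alphabet (wrapping around).
Doing the same to "RescIND": "uHVFlqg".

uHVFlqg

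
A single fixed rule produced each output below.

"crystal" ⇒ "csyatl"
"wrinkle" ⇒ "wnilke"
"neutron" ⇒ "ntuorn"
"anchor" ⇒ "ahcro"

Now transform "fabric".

frbci

What's happening: swap each adjacent pair of characters (1↔2, 3↔4, ...), then delete the first character.
Starting from "fabric": after the first operation, "afrbci"; after the second, "frbci".
(Check on "wrinkle": → "rwnilke" → "wnilke" ✓)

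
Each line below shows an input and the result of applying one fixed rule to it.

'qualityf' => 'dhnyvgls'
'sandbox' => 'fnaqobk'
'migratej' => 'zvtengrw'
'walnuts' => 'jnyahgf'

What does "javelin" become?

In each case the input is transformed by: shift every letter 13 places forward in the alphabet (wrapping around) — i.e. ROT13.
On "javelin" that produces "wniryva".

wniryva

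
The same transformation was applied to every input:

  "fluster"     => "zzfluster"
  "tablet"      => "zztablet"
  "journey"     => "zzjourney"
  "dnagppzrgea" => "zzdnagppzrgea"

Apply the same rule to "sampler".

Rule — prepend "zz".
Applying that to "sampler" gives "zzsampler".

zzsampler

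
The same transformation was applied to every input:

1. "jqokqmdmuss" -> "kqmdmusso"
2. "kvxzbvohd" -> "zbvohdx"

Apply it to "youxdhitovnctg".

In each case the input is transformed by: delete the first 2 characters, then move the first character to the end.
Applying both steps to "youxdhitovnctg": "uxdhitovnctg", then "xdhitovnctgu".

xdhitovnctgu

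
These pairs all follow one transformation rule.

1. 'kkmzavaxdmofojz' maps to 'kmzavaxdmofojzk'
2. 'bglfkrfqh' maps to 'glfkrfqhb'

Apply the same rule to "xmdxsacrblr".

mdxsacrblrx

The pattern: move the first character to the end.
On "xmdxsacrblr" that produces "mdxsacrblrx".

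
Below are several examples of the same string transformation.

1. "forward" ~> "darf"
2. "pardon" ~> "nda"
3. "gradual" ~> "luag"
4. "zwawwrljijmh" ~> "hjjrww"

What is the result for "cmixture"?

What's happening: reverse the string, then keep every other character starting from the first (positions 1st, 3rd, 5th, ...).
For "cmixture", step one produces "erutximc"; step two turns that into "euxm".
(Check on "zwawwrljijmh": → "hmjijlrwwawz" → "hjjrww" ✓)

euxm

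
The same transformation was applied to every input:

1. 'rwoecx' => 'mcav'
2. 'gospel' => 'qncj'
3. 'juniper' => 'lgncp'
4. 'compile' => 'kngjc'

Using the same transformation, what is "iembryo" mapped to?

Rule — shift every letter 2 places backward in the alphabet (wrapping around), then delete the first 2 characters.
On "iembryo": the first step gives "gckzpwm", and the second then gives "kzpwm".

kzpwm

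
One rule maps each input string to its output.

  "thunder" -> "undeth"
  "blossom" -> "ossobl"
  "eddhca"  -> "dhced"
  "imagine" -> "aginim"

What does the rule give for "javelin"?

The pattern: delete the last character, then move the first 2 characters to the end (rotate left by 2).
"javelin" → "velija".

velija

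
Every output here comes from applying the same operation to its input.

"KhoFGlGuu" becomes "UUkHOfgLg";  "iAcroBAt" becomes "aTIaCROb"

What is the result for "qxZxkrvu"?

VUQXzXKR

In each case the input is transformed by: flip the case of every letter, then move the last 2 characters to the front (rotate right by 2).
Working it through for "qxZxkrvu": intermediate "QXzXKRVU", final "VUQXzXKR".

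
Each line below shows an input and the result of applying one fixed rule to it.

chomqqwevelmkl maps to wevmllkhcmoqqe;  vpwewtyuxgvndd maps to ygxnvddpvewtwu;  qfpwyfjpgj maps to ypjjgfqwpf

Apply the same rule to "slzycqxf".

qcfxlsyz

What's happening: swap each adjacent pair of characters (1↔2, 3↔4, ...), then swap the front and back halves of the string.
Working it through for "slzycqxf": intermediate "lsyzqcfx", final "qcfxlsyz".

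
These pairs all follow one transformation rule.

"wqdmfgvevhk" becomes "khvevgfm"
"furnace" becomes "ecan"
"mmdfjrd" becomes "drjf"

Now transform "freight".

thgi

What's happening: delete the first 3 characters, then reverse the string.
"freight" → "thgi".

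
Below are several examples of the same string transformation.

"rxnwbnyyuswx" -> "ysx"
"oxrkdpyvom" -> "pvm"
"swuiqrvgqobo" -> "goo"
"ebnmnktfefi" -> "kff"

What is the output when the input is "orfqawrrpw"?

What's happening: keep every other character starting from the second (positions 2nd, 4th, 6th, ...), then keep only the last 3 characters.
"orfqawrrpw" → "rqwrw" → "wrw".

wrw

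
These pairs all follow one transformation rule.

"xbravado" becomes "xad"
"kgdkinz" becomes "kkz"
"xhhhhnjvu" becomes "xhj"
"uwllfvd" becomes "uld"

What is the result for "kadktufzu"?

Looking at the pairs, the operation is to keep one character in every 3, starting at position 1 (positions 1st, 4th, 7th, ...).
Applying that to "kadktufzu" gives "kkf".

kkf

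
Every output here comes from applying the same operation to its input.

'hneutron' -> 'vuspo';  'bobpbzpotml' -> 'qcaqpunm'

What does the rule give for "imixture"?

What's happening: delete the first 3 characters, then shift every letter 1 place forward in the alphabet (wrapping around).
Starting from "imixture": after the first operation, "xture"; after the second, "yuvsf".
(Check on "hneutron": → "utron" → "vuspo" ✓)

yuvsf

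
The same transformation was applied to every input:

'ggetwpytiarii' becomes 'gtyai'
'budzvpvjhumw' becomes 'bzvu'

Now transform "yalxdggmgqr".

yxgq

What's happening: keep one character in every 3, starting at position 1 (positions 1st, 4th, 7th, ...).
Applying that to "yalxdggmgqr" gives "yxgq".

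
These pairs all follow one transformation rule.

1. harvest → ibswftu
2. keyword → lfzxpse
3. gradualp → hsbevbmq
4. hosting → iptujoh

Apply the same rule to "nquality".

Looking at the pairs, the operation is to shift every letter 1 place forward in the alphabet (wrapping around).
For "nquality" the result is "orvbmjuz".

orvbmjuz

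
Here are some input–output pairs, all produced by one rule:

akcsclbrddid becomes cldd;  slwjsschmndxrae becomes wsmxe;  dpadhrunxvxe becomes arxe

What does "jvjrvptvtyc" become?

What's happening: keep one character in every 3, starting at position 3 (positions 3rd, 6th, 9th, ...).
So "jvjrvptvtyc" becomes "jpt".

jpt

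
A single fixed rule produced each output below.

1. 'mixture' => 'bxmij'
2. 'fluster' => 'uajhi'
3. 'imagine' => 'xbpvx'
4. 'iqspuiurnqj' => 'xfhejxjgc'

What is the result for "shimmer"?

In each case the input is transformed by: delete the last 2 characters, then shift every letter 11 places backward in the alphabet (wrapping around).
Working it through for "shimmer": intermediate "shimm", final "hwxbb".

hwxbb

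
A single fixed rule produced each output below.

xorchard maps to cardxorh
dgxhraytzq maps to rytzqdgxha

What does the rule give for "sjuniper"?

The pattern: swap the front and back halves of the string, then swap the first and last characters.
Starting from "sjuniper": after the first operation, "ipersjun"; after the second, "npersjui".

npersjui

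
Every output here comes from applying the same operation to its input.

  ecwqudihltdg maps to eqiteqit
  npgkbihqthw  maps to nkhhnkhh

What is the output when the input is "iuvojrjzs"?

iojioj

The pattern: keep one character in every 3, starting at position 1 (positions 1st, 4th, 7th, ...), then write the whole string twice.
Starting from "iuvojrjzs": after the first operation, "ioj"; after the second, "iojioj".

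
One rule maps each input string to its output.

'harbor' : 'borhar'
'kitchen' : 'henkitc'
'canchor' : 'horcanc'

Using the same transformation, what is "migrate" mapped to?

atemigr

The pattern: move the last 3 characters to the front (rotate right by 3).
So "migrate" becomes "atemigr".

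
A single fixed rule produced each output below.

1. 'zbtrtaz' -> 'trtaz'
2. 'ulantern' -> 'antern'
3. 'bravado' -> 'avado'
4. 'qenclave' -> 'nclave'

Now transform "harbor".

Each output is the input with this applied: delete the first 2 characters.
Doing the same to "harbor": "rbor".

rbor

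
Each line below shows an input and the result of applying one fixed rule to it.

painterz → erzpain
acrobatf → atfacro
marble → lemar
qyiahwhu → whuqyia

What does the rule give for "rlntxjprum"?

Each output is the input with this applied: swap the front and back halves of the string, then delete the first character.
Working it through for "rlntxjprum": intermediate "jprumrlntx", final "prumrlntx".

prumrlntx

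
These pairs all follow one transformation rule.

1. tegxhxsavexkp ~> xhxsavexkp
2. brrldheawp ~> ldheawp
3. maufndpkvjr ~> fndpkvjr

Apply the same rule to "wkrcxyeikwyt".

The rule is to delete the first 3 characters.
"wkrcxyeikwyt" → "cxyeikwyt".

cxyeikwyt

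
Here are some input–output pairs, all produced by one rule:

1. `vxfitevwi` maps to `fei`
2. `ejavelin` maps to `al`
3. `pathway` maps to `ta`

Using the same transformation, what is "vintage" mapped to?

ng

Looking at the pairs, the operation is to keep one character in every 3, starting at position 3 (positions 3rd, 6th, 9th, ...).
So "vintage" becomes "ng".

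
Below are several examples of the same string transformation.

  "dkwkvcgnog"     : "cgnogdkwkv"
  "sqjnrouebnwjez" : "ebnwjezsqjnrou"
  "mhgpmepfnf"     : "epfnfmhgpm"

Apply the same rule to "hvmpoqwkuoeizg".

kuoeizghvmpoqw

The pattern: swap the front and back halves of the string.
For "hvmpoqwkuoeizg" the result is "kuoeizghvmpoqw".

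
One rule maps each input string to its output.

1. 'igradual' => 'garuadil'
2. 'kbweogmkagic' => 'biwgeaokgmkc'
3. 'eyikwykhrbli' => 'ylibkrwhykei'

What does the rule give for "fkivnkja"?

kjikvnfa

Looking at the pairs, the operation is to take characters alternately from the front and the back (1st, last, 2nd, 2nd-last, ...), then move the first 2 characters to the end (rotate left by 2).
On "fkivnkja": the first step gives "fakjikvn", and the second then gives "kjikvnfa".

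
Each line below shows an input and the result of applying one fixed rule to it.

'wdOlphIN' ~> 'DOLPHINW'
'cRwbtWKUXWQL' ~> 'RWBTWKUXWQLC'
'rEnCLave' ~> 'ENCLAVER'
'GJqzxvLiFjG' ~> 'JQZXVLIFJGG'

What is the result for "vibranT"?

IBRANTV

Looking at the pairs, the operation is to move the first character to the end, then convert every letter to uppercase.
"vibranT" → "ibranTv" → "IBRANTV".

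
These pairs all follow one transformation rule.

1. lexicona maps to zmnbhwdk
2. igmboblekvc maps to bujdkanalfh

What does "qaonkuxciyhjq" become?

The transformation: shift every letter 1 place backward in the alphabet (wrapping around), then reverse the string.
Working it through for "qaonkuxciyhjq": intermediate "pznmjtwbhxgip", final "pigxhbwtjmnzp".
(Check on "igmboblekvc": → "hflanakdjub" → "bujdkanalfh" ✓)

pigxhbwtjmnzp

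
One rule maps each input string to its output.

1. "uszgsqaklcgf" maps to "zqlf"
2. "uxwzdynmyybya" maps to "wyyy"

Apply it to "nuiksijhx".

iix

Rule — keep one character in every 3, starting at position 3 (positions 3rd, 6th, 9th, ...).
Applying that to "nuiksijhx" gives "iix".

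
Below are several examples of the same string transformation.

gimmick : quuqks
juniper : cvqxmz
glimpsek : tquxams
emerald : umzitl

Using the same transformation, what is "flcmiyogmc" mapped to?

tkuqgwouk

Rule — shift every letter 8 places forward in the alphabet (wrapping around), then delete the first character.
For "flcmiyogmc" the result is "tkuqgwouk".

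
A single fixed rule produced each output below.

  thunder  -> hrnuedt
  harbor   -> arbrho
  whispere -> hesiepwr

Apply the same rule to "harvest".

atvrseh

Rule — swap the first and last characters, then swap each adjacent pair of characters (1↔2, 3↔4, ...).
Applying both steps to "harvest": "tarvesh", then "atvrseh".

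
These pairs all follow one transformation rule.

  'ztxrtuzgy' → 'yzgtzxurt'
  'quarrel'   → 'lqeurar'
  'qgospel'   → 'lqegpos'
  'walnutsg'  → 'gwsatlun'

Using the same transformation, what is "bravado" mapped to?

obdraav

The rule is to reverse the string, then take characters alternately from the front and the back (1st, last, 2nd, 2nd-last, ...).
For "bravado" the result is "obdraav".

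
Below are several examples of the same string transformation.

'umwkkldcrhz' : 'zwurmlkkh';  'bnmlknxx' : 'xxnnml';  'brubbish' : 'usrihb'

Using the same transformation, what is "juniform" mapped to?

The pattern: sort the characters into reverse alphabetical order, then delete the last 2 characters.
Working it through for "juniform": intermediate "uronmjif", final "uronmj".

uronmj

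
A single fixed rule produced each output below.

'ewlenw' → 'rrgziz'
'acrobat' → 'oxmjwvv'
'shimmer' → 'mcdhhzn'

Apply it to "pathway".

tvocrvk

Looking at the pairs, the operation is to swap the first and last characters, then shift every letter 5 places backward in the alphabet (wrapping around).
Working it through for "pathway": intermediate "yathwap", final "tvocrvk".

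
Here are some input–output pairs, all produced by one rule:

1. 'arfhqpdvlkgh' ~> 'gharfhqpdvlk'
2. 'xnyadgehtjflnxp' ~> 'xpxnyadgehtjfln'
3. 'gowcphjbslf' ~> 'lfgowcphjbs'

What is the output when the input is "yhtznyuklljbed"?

edyhtznyuklljb

In each case the input is transformed by: move the last 2 characters to the front (rotate right by 2).
"yhtznyuklljbed" → "edyhtznyuklljb".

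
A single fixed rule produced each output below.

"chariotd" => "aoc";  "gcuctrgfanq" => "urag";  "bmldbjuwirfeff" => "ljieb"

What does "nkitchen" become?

ihn

The transformation: move the first 2 characters to the end (rotate left by 2), then keep one character in every 3, starting at position 1 (positions 1st, 4th, 7th, ...).
"nkitchen" → "itchennk" → "ihn".
(Check on "bmldbjuwirfeff": → "ldbjuwirfeffbm" → "ljieb" ✓)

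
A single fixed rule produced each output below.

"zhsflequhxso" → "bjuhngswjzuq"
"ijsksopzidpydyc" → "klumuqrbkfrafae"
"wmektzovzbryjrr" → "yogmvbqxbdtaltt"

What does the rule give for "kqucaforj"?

mswechqtl

Rule — shift every letter 2 places forward in the alphabet (wrapping around).
Applying that to "kqucaforj" gives "mswechqtl".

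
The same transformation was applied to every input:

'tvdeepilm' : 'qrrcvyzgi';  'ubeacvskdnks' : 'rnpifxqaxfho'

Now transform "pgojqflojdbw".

Looking at the pairs, the operation is to shift every letter 13 places forward in the alphabet (wrapping around) — i.e. ROT13, then move the first 2 characters to the end (rotate left by 2).
On "pgojqflojdbw": the first step gives "ctbwdsybwqoj", and the second then gives "bwdsybwqojct".
(Check on "tvdeepilm": → "giqrrcvyz" → "qrrcvyzgi" ✓)

bwdsybwqojct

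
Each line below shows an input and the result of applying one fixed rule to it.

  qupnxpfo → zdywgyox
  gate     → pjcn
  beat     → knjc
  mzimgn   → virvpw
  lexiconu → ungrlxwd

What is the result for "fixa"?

Rule — shift every letter 9 places forward in the alphabet (wrapping around).
On "fixa" that produces "orgj".

orgj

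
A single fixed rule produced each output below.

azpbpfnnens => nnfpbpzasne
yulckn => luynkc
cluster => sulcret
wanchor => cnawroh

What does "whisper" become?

sihwrep

Rule — reverse the string, then move the first 3 characters to the end (rotate left by 3).
"whisper" → "repsihw" → "sihwrep".
(Check on "wanchor": → "rohcnaw" → "cnawroh" ✓)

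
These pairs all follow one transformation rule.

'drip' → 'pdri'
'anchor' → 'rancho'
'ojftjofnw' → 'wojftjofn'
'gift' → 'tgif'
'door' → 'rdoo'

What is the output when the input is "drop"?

The pattern: move the last character to the front.
So "drop" becomes "pdro".

pdro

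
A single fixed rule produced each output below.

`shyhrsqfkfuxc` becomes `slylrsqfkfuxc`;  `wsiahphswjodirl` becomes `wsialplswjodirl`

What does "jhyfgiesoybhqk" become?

jlyfgiesoyblqk

Looking at the pairs, the operation is to replace every "h" with "l".
So "jhyfgiesoybhqk" becomes "jlyfgiesoyblqk".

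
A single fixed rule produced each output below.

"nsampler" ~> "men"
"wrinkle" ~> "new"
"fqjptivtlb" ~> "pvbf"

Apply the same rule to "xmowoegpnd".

wgdx

The rule is to keep one character in every 3, starting at position 1 (positions 1st, 4th, 7th, ...), then move the first character to the end.
On "xmowoegpnd": the first step gives "xwgd", and the second then gives "wgdx".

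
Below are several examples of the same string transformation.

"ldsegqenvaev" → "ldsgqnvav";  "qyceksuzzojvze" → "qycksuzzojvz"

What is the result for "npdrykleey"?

npdrykly

Each output is the input with this applied: remove every "e".
So "npdrykleey" becomes "npdrykly".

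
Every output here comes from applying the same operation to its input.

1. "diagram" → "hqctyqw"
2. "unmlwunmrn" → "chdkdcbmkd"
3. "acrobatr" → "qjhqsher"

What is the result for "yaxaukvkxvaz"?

What's happening: move the last 3 characters to the front (rotate right by 3), then shift every letter 10 places backward in the alphabet (wrapping around).
"yaxaukvkxvaz" → "lqpoqnqkalan".
(Check on "acrobatr": → "atracrob" → "qjhqsher" ✓)

lqpoqnqkalan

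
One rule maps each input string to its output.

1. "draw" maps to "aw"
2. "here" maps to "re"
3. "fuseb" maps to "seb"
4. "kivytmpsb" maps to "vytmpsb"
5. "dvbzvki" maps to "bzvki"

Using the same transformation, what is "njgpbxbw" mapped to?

gpbxbw

Rule — delete the first 2 characters.
Doing the same to "njgpbxbw": "gpbxbw".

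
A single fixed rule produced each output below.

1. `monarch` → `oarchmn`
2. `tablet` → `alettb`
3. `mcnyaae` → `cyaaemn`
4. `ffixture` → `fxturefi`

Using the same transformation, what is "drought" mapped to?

What's happening: move the first 2 characters to the end (rotate left by 2), then swap the first and last characters.
Applying both steps to "drought": "oughtdr", then "rughtdo".

rughtdo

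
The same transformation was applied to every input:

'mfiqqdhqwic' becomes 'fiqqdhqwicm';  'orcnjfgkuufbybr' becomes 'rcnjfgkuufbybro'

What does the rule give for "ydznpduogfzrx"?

dznpduogfzrxy

In each case the input is transformed by: move the first character to the end.
Applying that to "ydznpduogfzrx" gives "dznpduogfzrxy".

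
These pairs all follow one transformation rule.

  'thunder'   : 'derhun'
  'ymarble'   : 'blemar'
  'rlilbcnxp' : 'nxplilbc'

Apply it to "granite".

The rule is to delete the first character, then move the last 3 characters to the front (rotate right by 3).
Applying both steps to "granite": "ranite", then "iteran".

iteran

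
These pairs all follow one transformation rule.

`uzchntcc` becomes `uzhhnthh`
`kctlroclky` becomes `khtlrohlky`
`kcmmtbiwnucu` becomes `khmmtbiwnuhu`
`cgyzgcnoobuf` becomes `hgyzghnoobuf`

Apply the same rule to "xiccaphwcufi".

xihhaphwhufi

Each output is the input with this applied: replace every "c" with "h".
Doing the same to "xiccaphwcufi": "xihhaphwhufi".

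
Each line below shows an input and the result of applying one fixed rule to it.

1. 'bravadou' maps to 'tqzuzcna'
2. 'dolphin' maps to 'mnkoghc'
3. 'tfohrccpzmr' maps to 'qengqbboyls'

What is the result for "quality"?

Rule — swap the first and last characters, then shift every letter 1 place backward in the alphabet (wrapping around).
On "quality": the first step gives "yualitq", and the second then gives "xtzkhsp".

xtzkhsp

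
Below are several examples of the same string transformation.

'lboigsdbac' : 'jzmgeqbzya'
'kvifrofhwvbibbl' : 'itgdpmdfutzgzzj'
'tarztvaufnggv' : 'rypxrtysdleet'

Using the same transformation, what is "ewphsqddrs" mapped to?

cunfqobbpq

Each output is the input with this applied: shift every letter 2 places backward in the alphabet (wrapping around).
"ewphsqddrs" → "cunfqobbpq".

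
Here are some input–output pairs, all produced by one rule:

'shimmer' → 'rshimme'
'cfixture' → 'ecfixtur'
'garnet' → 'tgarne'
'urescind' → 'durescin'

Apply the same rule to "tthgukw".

wtthguk

The pattern: move the last character to the front.
On "tthgukw" that produces "wtthguk".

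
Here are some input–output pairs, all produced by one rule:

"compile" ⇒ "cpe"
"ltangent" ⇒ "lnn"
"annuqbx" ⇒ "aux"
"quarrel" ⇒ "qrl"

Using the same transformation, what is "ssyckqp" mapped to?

scp

What's happening: keep one character in every 3, starting at position 1 (positions 1st, 4th, 7th, ...).
"ssyckqp" → "scp".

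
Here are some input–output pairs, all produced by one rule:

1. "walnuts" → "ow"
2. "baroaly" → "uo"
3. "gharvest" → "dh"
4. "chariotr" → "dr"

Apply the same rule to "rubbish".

What's happening: shift every letter 3 places forward in the alphabet (wrapping around), then keep one character in every 3, starting at position 3 (positions 3rd, 6th, 9th, ...).
For "rubbish" the result is "ev".

ev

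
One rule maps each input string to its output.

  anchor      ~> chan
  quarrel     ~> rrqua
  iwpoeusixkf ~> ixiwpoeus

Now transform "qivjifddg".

fdqivji

Looking at the pairs, the operation is to delete the last 2 characters, then move the last 2 characters to the front (rotate right by 2).
On "qivjifddg": the first step gives "qivjifd", and the second then gives "fdqivji".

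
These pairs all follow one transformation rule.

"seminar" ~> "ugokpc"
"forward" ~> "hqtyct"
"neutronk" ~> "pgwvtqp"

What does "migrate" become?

okitcv

What's happening: delete the last character, then shift every letter 2 places forward in the alphabet (wrapping around).
Starting from "migrate": after the first operation, "migrat"; after the second, "okitcv".
(Check on "seminar": → "semina" → "ugokpc" ✓)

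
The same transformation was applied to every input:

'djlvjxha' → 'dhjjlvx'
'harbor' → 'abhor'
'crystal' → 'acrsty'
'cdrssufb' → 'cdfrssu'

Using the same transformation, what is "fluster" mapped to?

eflstu

Each output is the input with this applied: delete the last character, then sort the characters into alphabetical order.
Starting from "fluster": after the first operation, "fluste"; after the second, "eflstu".
(Check on "crystal": → "crysta" → "acrsty" ✓)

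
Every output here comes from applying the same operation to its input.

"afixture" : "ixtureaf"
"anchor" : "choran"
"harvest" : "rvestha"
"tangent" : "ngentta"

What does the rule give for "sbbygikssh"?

The rule is to move the first 2 characters to the end (rotate left by 2).
On "sbbygikssh" that produces "bygiksshsb".

bygiksshsb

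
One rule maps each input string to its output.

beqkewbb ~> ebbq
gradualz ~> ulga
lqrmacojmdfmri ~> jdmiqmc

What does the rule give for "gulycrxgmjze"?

Looking at the pairs, the operation is to swap the front and back halves of the string, then keep every other character starting from the first (positions 1st, 3rd, 5th, ...).
Applying both steps to "gulycrxgmjze": "xgmjzegulycr", then "xmzglc".

xmzglc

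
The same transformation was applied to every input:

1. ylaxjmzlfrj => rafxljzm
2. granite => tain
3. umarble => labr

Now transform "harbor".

orb

The pattern: take characters alternately from the front and the back (1st, last, 2nd, 2nd-last, ...), then delete the first 3 characters.
Starting from "harbor": after the first operation, "hraorb"; after the second, "orb".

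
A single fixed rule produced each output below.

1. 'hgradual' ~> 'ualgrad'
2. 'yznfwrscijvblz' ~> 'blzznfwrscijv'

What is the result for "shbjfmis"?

mishbjf

The transformation: delete the first character, then move the last 3 characters to the front (rotate right by 3).
Applying that to "shbjfmis" gives "mishbjf".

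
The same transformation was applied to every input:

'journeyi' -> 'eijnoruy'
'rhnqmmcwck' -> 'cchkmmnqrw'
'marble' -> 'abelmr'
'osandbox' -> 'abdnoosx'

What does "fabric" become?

The pattern: sort the characters into alphabetical order.
"fabric" → "abcfir".

abcfir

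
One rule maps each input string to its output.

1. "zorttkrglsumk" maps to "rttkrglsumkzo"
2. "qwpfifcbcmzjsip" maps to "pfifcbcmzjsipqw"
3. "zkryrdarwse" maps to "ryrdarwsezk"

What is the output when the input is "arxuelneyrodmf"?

xuelneyrodmfar

What's happening: move the first 2 characters to the end (rotate left by 2).
Applying that to "arxuelneyrodmf" gives "xuelneyrodmfar".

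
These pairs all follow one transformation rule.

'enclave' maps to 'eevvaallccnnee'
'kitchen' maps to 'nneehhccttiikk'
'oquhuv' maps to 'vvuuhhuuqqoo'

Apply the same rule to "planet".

What's happening: reverse the string, then double every character.
Applying that to "planet" gives "tteennaallpp".

tteennaallpp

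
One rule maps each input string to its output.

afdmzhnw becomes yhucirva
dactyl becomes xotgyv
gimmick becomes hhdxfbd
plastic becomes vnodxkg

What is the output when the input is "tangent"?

The pattern: move the first 2 characters to the end (rotate left by 2), then shift every letter 5 places backward in the alphabet (wrapping around).
Doing the same to "tangent": "ibzioov".
(Check on "plastic": → "asticpl" → "vnodxkg" ✓)

ibzioov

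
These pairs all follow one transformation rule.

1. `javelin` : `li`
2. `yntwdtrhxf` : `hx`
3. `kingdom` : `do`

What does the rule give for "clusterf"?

What's happening: move the last 3 characters to the front (rotate right by 3), then keep only the first 2 characters.
Starting from "clusterf": after the first operation, "erfclust"; after the second, "er".
(Check on "javelin": → "linjave" → "li" ✓)

er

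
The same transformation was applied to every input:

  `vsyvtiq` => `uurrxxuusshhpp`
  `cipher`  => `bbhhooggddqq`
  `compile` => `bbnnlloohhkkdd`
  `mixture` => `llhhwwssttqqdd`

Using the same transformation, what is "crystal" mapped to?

bbqqxxrrsszzkk

What's happening: double every character, then shift every letter 1 place backward in the alphabet (wrapping around).
Doing the same to "crystal": "bbqqxxrrsszzkk".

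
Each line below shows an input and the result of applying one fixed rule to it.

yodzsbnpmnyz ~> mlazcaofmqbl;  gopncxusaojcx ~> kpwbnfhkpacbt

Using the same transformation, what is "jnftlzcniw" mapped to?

jvapmygsaw

In each case the input is transformed by: reverse the string, then shift every letter 13 places forward in the alphabet (wrapping around) — i.e. ROT13.
So "jnftlzcniw" becomes "jvapmygsaw".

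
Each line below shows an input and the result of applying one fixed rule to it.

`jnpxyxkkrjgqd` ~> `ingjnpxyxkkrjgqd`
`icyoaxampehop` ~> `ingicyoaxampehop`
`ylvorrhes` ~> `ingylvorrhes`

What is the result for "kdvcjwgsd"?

The transformation: prepend "ing".
So "kdvcjwgsd" becomes "ingkdvcjwgsd".

ingkdvcjwgsd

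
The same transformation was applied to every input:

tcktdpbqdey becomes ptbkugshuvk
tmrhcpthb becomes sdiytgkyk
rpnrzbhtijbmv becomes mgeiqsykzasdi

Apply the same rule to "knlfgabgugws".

jecwxrsxlxnb

What's happening: shift every letter 9 places backward in the alphabet (wrapping around), then swap the first and last characters.
Applying both steps to "knlfgabgugws": "becwxrsxlxnj", then "jecwxrsxlxnb".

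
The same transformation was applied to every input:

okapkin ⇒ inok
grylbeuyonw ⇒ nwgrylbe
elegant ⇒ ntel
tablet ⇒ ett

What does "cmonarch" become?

chcmo

Rule — move the last 2 characters to the front (rotate right by 2), then delete the last 3 characters.
Applying both steps to "cmonarch": "chcmonar", then "chcmo".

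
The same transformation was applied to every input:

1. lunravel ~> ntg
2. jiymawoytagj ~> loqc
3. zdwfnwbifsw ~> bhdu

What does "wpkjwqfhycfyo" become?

ylheq

The pattern: keep one character in every 3, starting at position 1 (positions 1st, 4th, 7th, ...), then shift every letter 2 places forward in the alphabet (wrapping around).
Starting from "wpkjwqfhycfyo": after the first operation, "wjfco"; after the second, "ylheq".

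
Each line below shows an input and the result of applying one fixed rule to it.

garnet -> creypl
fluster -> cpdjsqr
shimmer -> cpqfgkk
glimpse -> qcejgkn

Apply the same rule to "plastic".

The pattern: shift every letter 2 places backward in the alphabet (wrapping around), then move the last 2 characters to the front (rotate right by 2).
For "plastic", step one produces "njyqrga"; step two turns that into "ganjyqr".
(Check on "garnet": → "eyplcr" → "creypl" ✓)

ganjyqr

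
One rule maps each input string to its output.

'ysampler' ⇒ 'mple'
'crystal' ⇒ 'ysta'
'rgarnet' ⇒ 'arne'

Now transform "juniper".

In each case the input is transformed by: move the last character to the front, then keep only the last 4 characters.
Applying both steps to "juniper": "rjunipe", then "nipe".

nipe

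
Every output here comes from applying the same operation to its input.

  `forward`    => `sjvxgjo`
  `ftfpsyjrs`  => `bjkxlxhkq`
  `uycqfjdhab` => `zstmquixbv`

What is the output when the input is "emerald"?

sdvwewj

Rule — move the last 3 characters to the front (rotate right by 3), then shift every letter 8 places backward in the alphabet (wrapping around).
"emerald" → "aldemer" → "sdvwewj".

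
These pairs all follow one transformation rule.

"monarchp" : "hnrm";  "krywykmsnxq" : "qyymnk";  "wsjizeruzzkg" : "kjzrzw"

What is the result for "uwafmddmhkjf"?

The transformation: keep every other character starting from the first (positions 1st, 3rd, 5th, ...), then swap the first and last characters.
On "uwafmddmhkjf": the first step gives "uamdhj", and the second then gives "jamdhu".

jamdhu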